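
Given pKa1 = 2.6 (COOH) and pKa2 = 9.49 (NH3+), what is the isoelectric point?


pI = (pKa1 + pKa2) / 2
pI = (2.6 + 9.49) / 2
pI = 6.045

6.045


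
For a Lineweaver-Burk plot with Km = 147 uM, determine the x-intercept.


x-intercept = -1/Km
= -1/147
= -0.0068 1/uM

-0.0068 1/uM


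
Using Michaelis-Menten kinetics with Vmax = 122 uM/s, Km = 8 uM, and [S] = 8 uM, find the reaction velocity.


v = Vmax * [S] / (Km + [S])
v = 122 * 8 / (8 + 8)
v = 61.0 uM/s

61.0 uM/s


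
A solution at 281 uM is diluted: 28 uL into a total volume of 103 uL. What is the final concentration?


C2 = C1 * V1 / V2
C2 = 281 * 28 / 103
C2 = 76.3883 uM

76.3883 uM


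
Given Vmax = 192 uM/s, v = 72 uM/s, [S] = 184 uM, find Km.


Km = [S] * (Vmax - v) / v
Km = 184 * (192 - 72) / 72
Km = 306.6667 uM

306.6667 uM


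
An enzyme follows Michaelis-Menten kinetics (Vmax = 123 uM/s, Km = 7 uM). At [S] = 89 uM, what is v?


v = Vmax * [S] / (Km + [S])
v = 123 * 89 / (7 + 89)
v = 114.0312 uM/s

114.0312 uM/s


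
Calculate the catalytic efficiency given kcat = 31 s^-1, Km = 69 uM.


Catalytic efficiency = kcat / Km
= 31 / 69
= 0.4493 uM^-1*s^-1

0.4493 uM^-1*s^-1


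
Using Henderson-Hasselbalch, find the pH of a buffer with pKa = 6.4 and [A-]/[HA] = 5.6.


pH = pKa + log10([A-]/[HA])
pH = 6.4 + log10(5.6)
pH = 7.1482

7.1482


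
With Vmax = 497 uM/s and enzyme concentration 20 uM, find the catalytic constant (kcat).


kcat = Vmax / [E]t
kcat = 497 / 20
kcat = 24.85 s^-1

24.85 s^-1


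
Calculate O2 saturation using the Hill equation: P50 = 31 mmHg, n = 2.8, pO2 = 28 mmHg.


Y = pO2^n / (P50^n + pO2^n)
Y = 28^2.8 / (31^2.8 + 28^2.8)
Y = 42.92%

42.92%


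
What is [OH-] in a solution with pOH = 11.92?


[OH-] = 10^(-pOH)
[OH-] = 10^(-11.92)
[OH-] = 1.202e-12 M

1.202e-12 M


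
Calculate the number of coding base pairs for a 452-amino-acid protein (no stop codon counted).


Each amino acid = 1 codon = 3 bp
bp = 452 * 3 = 1356 bp

1356 bp


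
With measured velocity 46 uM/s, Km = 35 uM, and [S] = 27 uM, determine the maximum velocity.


Vmax = v * (Km + [S]) / [S]
Vmax = 46 * (35 + 27) / 27
Vmax = 105.6296 uM/s

105.6296 uM/s


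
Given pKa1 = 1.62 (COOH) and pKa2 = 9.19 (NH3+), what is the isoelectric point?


pI = (pKa1 + pKa2) / 2
pI = (1.62 + 9.19) / 2
pI = 5.405

5.405


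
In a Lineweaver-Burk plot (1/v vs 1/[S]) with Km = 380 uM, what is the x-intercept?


x-intercept = -1/Km
= -1/380
= -0.0026 1/uM

-0.0026 1/uM


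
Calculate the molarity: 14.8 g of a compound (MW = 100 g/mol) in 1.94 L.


C = (mass / MW) / volume
C = (14.8 / 100) / 1.94
C = 0.0763 M

0.0763 M


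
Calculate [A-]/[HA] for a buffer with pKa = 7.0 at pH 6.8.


[A-]/[HA] = 10^(pH - pKa)
= 10^(6.8 - 7.0)
= 0.631

0.631


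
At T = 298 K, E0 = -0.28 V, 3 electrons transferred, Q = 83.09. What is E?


E = E0 - (RT/nF) * ln(Q)
E = -0.28 - (8.314 * 298 / (3 * 96485)) * ln(83.09)
E = -0.3178 V

-0.3178 V


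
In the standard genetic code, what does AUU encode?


Standard genetic code lookup.
Codon AUU -> Ile

Ile


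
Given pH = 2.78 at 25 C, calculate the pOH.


pOH = 14 - pH
pOH = 14 - 2.78
pOH = 11.22

11.22


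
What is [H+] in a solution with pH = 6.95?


[H+] = 10^(-pH)
[H+] = 10^(-6.95)
[H+] = 1.122e-07 M

1.122e-07 M


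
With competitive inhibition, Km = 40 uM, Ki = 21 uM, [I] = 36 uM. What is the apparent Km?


Km_app = Km * (1 + [I]/Ki)
Km_app = 40 * (1 + 36/21)
Km_app = 108.5714 uM

108.5714 uM


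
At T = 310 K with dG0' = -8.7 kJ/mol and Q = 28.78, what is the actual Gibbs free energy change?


dG = dG0' + RT * ln(Q) / 1000
dG = -8.7 + 8.314 * 310 * ln(28.78) / 1000
dG = -0.041 kJ/mol

-0.041 kJ/mol


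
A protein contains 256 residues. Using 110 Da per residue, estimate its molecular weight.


MW = n_residues * 110 Da
MW = 256 * 110
MW = 28160 Da

28160 Da


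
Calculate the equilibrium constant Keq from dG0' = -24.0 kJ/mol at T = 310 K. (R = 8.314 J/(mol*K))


Keq = exp(-dG0 * 1000 / (R * T))
Keq = exp(-(-24.0) * 1000 / (8.314 * 310))
Keq = 11069.2497

11069.2497


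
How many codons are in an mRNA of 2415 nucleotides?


codons = nucleotides / 3
codons = 2415 / 3 = 805

805


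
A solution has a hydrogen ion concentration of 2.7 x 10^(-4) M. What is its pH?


pH = -log10([H+])
pH = -log10(2.7 x 10^(-4))
pH = 3.5686

3.5686


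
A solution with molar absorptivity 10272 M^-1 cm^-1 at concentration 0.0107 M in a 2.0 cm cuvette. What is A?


A = epsilon * c * l
A = 10272 * 0.0107 * 2.0
A = 219.8208

219.8208


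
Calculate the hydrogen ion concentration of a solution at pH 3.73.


[H+] = 10^(-pH)
[H+] = 10^(-3.73)
[H+] = 1.862e-04 M

1.862e-04 M


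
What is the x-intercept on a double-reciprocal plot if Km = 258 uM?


x-intercept = -1/Km
= -1/258
= -0.0039 1/uM

-0.0039 1/uM


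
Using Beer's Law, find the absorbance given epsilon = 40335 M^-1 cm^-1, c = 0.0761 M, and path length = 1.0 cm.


A = epsilon * c * l
A = 40335 * 0.0761 * 1.0
A = 3069.4935

3069.4935


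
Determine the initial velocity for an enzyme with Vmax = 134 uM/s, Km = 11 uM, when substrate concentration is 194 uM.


v = Vmax * [S] / (Km + [S])
v = 134 * 194 / (11 + 194)
v = 126.8098 uM/s

126.8098 uM/s


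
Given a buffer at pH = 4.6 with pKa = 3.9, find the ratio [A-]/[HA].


[A-]/[HA] = 10^(pH - pKa)
= 10^(4.6 - 3.9)
= 5.0119

5.0119


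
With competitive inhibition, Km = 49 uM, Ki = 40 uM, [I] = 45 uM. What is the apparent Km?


Km_app = Km * (1 + [I]/Ki)
Km_app = 49 * (1 + 45/40)
Km_app = 104.125 uM

104.125 uM


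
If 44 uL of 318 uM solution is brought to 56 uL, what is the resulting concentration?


C2 = C1 * V1 / V2
C2 = 318 * 44 / 56
C2 = 249.8571 uM

249.8571 uM


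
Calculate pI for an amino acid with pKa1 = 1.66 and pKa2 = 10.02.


pI = (pKa1 + pKa2) / 2
pI = (1.66 + 10.02) / 2
pI = 5.84

5.84


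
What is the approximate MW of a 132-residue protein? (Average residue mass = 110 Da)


MW = n_residues * 110 Da
MW = 132 * 110
MW = 14520 Da

14520 Da


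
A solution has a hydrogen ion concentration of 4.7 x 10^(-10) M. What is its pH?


pH = -log10([H+])
pH = -log10(4.7 x 10^(-10))
pH = 9.3279

9.3279


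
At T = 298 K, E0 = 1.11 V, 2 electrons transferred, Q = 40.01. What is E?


E = E0 - (RT/nF) * ln(Q)
E = 1.11 - (8.314 * 298 / (2 * 96485)) * ln(40.01)
E = 1.0626 V

1.0626 V


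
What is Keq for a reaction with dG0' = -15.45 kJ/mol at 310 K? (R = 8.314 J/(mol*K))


Keq = exp(-dG0 * 1000 / (R * T))
Keq = exp(-(-15.45) * 1000 / (8.314 * 310))
Keq = 401.2371

401.2371


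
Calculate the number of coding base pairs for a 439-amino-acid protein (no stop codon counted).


Each amino acid = 1 codon = 3 bp
bp = 439 * 3 = 1317 bp

1317 bp


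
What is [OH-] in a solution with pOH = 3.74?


[OH-] = 10^(-pOH)
[OH-] = 10^(-3.74)
[OH-] = 1.820e-04 M

1.820e-04 M


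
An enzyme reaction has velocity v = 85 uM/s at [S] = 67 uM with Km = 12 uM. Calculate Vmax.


Vmax = v * (Km + [S]) / [S]
Vmax = 85 * (12 + 67) / 67
Vmax = 100.2239 uM/s

100.2239 uM/s


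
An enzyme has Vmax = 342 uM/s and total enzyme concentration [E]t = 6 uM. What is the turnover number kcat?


kcat = Vmax / [E]t
kcat = 342 / 6
kcat = 57.0 s^-1

57.0 s^-1


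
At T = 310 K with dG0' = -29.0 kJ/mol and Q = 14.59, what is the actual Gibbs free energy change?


dG = dG0' + RT * ln(Q) / 1000
dG = -29.0 + 8.314 * 310 * ln(14.59) / 1000
dG = -22.0919 kJ/mol

-22.0919 kJ/mol


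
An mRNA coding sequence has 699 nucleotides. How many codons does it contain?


codons = nucleotides / 3
codons = 699 / 3 = 233

233


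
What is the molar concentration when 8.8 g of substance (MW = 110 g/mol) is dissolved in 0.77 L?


C = (mass / MW) / volume
C = (8.8 / 110) / 0.77
C = 0.1039 M

0.1039 M


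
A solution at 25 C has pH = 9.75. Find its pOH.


pOH = 14 - pH
pOH = 14 - 9.75
pOH = 4.25

4.25


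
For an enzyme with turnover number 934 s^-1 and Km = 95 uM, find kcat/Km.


Catalytic efficiency = kcat / Km
= 934 / 95
= 9.8316 uM^-1*s^-1

9.8316 uM^-1*s^-1


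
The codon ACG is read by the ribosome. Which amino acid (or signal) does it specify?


Standard genetic code lookup.
Codon ACG -> Thr

Thr


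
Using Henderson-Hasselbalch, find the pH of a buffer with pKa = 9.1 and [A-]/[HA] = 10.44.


pH = pKa + log10([A-]/[HA])
pH = 9.1 + log10(10.44)
pH = 10.1187

10.1187


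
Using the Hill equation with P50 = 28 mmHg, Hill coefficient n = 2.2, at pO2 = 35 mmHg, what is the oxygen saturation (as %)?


Y = pO2^n / (P50^n + pO2^n)
Y = 35^2.2 / (28^2.2 + 35^2.2)
Y = 62.03%

62.03%


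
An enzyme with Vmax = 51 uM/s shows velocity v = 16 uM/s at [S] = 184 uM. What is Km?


Km = [S] * (Vmax - v) / v
Km = 184 * (51 - 16) / 16
Km = 402.5 uM

402.5 uM


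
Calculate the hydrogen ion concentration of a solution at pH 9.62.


[H+] = 10^(-pH)
[H+] = 10^(-9.62)
[H+] = 2.399e-10 M

2.399e-10 M


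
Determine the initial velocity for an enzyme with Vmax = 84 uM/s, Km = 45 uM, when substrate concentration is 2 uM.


v = Vmax * [S] / (Km + [S])
v = 84 * 2 / (45 + 2)
v = 3.5745 uM/s

3.5745 uM/s


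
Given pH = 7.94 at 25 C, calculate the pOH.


pOH = 14 - pH
pOH = 14 - 7.94
pOH = 6.06

6.06


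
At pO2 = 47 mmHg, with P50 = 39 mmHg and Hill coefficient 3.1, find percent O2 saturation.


Y = pO2^n / (P50^n + pO2^n)
Y = 47^3.1 / (39^3.1 + 47^3.1)
Y = 64.07%

64.07%


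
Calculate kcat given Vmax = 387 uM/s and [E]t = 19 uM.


kcat = Vmax / [E]t
kcat = 387 / 19
kcat = 20.3684 s^-1

20.3684 s^-1


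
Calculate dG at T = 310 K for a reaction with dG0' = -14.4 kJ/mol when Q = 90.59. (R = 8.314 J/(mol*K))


dG = dG0' + RT * ln(Q) / 1000
dG = -14.4 + 8.314 * 310 * ln(90.59) / 1000
dG = -2.7856 kJ/mol

-2.7856 kJ/mol


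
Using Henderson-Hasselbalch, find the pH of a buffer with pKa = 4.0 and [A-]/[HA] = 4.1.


pH = pKa + log10([A-]/[HA])
pH = 4.0 + log10(4.1)
pH = 4.6128

4.6128


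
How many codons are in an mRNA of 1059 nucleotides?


codons = nucleotides / 3
codons = 1059 / 3 = 353

353


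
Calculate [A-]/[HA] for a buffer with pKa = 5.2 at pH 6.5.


[A-]/[HA] = 10^(pH - pKa)
= 10^(6.5 - 5.2)
= 19.9526

19.9526


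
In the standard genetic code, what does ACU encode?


Standard genetic code lookup.
Codon ACU -> Thr

Thr


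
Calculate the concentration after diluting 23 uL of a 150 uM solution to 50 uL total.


C2 = C1 * V1 / V2
C2 = 150 * 23 / 50
C2 = 69.0 uM

69.0 uM


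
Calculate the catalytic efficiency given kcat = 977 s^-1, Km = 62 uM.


Catalytic efficiency = kcat / Km
= 977 / 62
= 15.7581 uM^-1*s^-1

15.7581 uM^-1*s^-1


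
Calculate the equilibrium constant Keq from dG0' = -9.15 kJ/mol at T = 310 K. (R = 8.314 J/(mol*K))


Keq = exp(-dG0 * 1000 / (R * T))
Keq = exp(-(-9.15) * 1000 / (8.314 * 310))
Keq = 34.8193

34.8193


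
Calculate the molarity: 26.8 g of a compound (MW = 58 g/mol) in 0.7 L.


C = (mass / MW) / volume
C = (26.8 / 58) / 0.7
C = 0.6601 M

0.6601 M


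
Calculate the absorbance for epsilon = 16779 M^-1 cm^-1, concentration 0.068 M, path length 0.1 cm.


A = epsilon * c * l
A = 16779 * 0.068 * 0.1
A = 114.0972

114.0972


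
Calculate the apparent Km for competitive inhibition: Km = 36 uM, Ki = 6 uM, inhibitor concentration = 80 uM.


Km_app = Km * (1 + [I]/Ki)
Km_app = 36 * (1 + 80/6)
Km_app = 516.0 uM

516.0 uM


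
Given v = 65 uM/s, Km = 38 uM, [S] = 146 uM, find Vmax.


Vmax = v * (Km + [S]) / [S]
Vmax = 65 * (38 + 146) / 146
Vmax = 81.9178 uM/s

81.9178 uM/s


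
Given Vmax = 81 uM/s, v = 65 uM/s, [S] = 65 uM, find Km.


Km = [S] * (Vmax - v) / v
Km = 65 * (81 - 65) / 65
Km = 16.0 uM

16.0 uM


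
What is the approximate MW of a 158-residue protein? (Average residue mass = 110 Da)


MW = n_residues * 110 Da
MW = 158 * 110
MW = 17380 Da

17380 Da


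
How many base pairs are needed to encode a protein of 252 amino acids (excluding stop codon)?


Each amino acid = 1 codon = 3 bp
bp = 252 * 3 = 756 bp

756 bp


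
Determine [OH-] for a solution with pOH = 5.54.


[OH-] = 10^(-pOH)
[OH-] = 10^(-5.54)
[OH-] = 2.884e-06 M

2.884e-06 M


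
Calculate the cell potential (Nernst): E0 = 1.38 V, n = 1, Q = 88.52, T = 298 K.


E = E0 - (RT/nF) * ln(Q)
E = 1.38 - (8.314 * 298 / (1 * 96485)) * ln(88.52)
E = 1.2649 V

1.2649 V


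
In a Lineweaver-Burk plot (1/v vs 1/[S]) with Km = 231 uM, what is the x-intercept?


x-intercept = -1/Km
= -1/231
= -0.0043 1/uM

-0.0043 1/uM


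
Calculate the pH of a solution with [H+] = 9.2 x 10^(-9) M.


pH = -log10([H+])
pH = -log10(9.2 x 10^(-9))
pH = 8.0362

8.0362


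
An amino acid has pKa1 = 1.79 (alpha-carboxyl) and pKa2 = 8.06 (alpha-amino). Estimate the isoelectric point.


pI = (pKa1 + pKa2) / 2
pI = (1.79 + 8.06) / 2
pI = 4.925

4.925


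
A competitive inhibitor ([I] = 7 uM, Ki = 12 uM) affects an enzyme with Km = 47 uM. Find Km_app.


Km_app = Km * (1 + [I]/Ki)
Km_app = 47 * (1 + 7/12)
Km_app = 74.4167 uM

74.4167 uM


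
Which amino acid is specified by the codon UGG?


Standard genetic code lookup.
Codon UGG -> Trp

Trp


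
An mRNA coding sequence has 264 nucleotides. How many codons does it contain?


codons = nucleotides / 3
codons = 264 / 3 = 88

88


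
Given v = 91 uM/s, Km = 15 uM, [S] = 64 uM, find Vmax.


Vmax = v * (Km + [S]) / [S]
Vmax = 91 * (15 + 64) / 64
Vmax = 112.3281 uM/s

112.3281 uM/s


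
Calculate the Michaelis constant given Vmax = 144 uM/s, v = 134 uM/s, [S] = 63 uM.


Km = [S] * (Vmax - v) / v
Km = 63 * (144 - 134) / 134
Km = 4.7015 uM

4.7015 uM


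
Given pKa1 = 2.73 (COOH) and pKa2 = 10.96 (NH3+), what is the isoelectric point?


pI = (pKa1 + pKa2) / 2
pI = (2.73 + 10.96) / 2
pI = 6.845

6.845


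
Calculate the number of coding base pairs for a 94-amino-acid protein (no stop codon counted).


Each amino acid = 1 codon = 3 bp
bp = 94 * 3 = 282 bp

282 bp


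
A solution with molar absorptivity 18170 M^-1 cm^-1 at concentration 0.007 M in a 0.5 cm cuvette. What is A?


A = epsilon * c * l
A = 18170 * 0.007 * 0.5
A = 63.595

63.595


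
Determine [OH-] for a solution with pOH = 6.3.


[OH-] = 10^(-pOH)
[OH-] = 10^(-6.3)
[OH-] = 5.012e-07 M

5.012e-07 M


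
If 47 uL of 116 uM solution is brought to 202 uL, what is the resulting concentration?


C2 = C1 * V1 / V2
C2 = 116 * 47 / 202
C2 = 26.9901 uM

26.9901 uM


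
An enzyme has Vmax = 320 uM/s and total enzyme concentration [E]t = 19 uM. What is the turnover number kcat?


kcat = Vmax / [E]t
kcat = 320 / 19
kcat = 16.8421 s^-1

16.8421 s^-1


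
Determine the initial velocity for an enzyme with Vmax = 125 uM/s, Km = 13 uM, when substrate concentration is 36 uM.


v = Vmax * [S] / (Km + [S])
v = 125 * 36 / (13 + 36)
v = 91.8367 uM/s

91.8367 uM/s


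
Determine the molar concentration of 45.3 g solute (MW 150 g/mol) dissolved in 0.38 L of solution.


C = (mass / MW) / volume
C = (45.3 / 150) / 0.38
C = 0.7947 M

0.7947 M


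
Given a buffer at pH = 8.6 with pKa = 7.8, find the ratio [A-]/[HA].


[A-]/[HA] = 10^(pH - pKa)
= 10^(8.6 - 7.8)
= 6.3096

6.3096


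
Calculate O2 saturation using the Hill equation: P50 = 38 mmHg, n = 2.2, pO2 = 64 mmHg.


Y = pO2^n / (P50^n + pO2^n)
Y = 64^2.2 / (38^2.2 + 64^2.2)
Y = 75.89%

75.89%


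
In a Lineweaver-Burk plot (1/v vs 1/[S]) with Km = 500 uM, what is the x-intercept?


x-intercept = -1/Km
= -1/500
= -0.002 1/uM

-0.002 1/uM


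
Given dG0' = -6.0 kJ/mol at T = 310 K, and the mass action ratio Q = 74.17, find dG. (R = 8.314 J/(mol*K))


dG = dG0' + RT * ln(Q) / 1000
dG = -6.0 + 8.314 * 310 * ln(74.17) / 1000
dG = 5.099 kJ/mol

5.099 kJ/mol


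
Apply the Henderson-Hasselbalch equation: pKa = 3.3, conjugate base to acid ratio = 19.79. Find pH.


pH = pKa + log10([A-]/[HA])
pH = 3.3 + log10(19.79)
pH = 4.5964

4.5964


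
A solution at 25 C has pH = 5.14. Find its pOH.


pOH = 14 - pH
pOH = 14 - 5.14
pOH = 8.86

8.86


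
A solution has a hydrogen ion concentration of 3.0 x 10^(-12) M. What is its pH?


pH = -log10([H+])
pH = -log10(3.0 x 10^(-12))
pH = 11.5229

11.5229


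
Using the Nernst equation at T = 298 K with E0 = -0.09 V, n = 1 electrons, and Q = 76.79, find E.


E = E0 - (RT/nF) * ln(Q)
E = -0.09 - (8.314 * 298 / (1 * 96485)) * ln(76.79)
E = -0.2015 V

-0.2015 V


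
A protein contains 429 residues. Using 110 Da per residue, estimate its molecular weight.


MW = n_residues * 110 Da
MW = 429 * 110
MW = 47190 Da

47190 Da


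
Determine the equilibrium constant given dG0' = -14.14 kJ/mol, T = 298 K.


Keq = exp(-dG0 * 1000 / (R * T))
Keq = exp(-(-14.14) * 1000 / (8.314 * 298))
Keq = 301.0271

301.0271


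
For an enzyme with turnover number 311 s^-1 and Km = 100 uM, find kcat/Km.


Catalytic efficiency = kcat / Km
= 311 / 100
= 3.11 uM^-1*s^-1

3.11 uM^-1*s^-1


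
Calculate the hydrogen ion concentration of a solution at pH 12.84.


[H+] = 10^(-pH)
[H+] = 10^(-12.84)
[H+] = 1.445e-13 M

1.445e-13 M


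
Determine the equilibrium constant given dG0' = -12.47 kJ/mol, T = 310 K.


Keq = exp(-dG0 * 1000 / (R * T))
Keq = exp(-(-12.47) * 1000 / (8.314 * 310))
Keq = 126.2573

126.2573


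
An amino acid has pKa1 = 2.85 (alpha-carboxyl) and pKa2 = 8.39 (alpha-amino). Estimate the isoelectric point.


pI = (pKa1 + pKa2) / 2
pI = (2.85 + 8.39) / 2
pI = 5.62

5.62


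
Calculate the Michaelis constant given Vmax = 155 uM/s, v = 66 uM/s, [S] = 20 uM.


Km = [S] * (Vmax - v) / v
Km = 20 * (155 - 66) / 66
Km = 26.9697 uM

26.9697 uM


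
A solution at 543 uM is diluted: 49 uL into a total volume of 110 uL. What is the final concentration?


C2 = C1 * V1 / V2
C2 = 543 * 49 / 110
C2 = 241.8818 uM

241.8818 uM


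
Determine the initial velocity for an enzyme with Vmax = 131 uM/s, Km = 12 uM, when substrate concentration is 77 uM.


v = Vmax * [S] / (Km + [S])
v = 131 * 77 / (12 + 77)
v = 113.3371 uM/s

113.3371 uM/s


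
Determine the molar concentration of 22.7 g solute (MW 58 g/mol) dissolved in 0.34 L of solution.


C = (mass / MW) / volume
C = (22.7 / 58) / 0.34
C = 1.1511 M

1.1511 M


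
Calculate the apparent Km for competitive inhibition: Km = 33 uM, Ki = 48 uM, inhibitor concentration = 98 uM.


Km_app = Km * (1 + [I]/Ki)
Km_app = 33 * (1 + 98/48)
Km_app = 100.375 uM

100.375 uM


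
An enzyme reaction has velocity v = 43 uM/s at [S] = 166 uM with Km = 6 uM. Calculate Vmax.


Vmax = v * (Km + [S]) / [S]
Vmax = 43 * (6 + 166) / 166
Vmax = 44.5542 uM/s

44.5542 uM/s


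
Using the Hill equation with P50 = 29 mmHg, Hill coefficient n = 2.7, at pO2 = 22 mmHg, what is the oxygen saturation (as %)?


Y = pO2^n / (P50^n + pO2^n)
Y = 22^2.7 / (29^2.7 + 22^2.7)
Y = 32.17%

32.17%


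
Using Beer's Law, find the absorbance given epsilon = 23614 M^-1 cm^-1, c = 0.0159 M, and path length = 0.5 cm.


A = epsilon * c * l
A = 23614 * 0.0159 * 0.5
A = 187.7313

187.7313


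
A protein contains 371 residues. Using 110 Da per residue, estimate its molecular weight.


MW = n_residues * 110 Da
MW = 371 * 110
MW = 40810 Da

40810 Da


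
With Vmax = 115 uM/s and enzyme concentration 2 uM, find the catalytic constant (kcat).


kcat = Vmax / [E]t
kcat = 115 / 2
kcat = 57.5 s^-1

57.5 s^-1


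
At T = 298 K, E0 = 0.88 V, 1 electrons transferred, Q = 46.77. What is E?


E = E0 - (RT/nF) * ln(Q)
E = 0.88 - (8.314 * 298 / (1 * 96485)) * ln(46.77)
E = 0.7813 V

0.7813 V


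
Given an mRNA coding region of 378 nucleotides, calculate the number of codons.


codons = nucleotides / 3
codons = 378 / 3 = 126

126


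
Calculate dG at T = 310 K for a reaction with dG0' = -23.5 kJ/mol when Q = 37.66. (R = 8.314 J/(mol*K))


dG = dG0' + RT * ln(Q) / 1000
dG = -23.5 + 8.314 * 310 * ln(37.66) / 1000
dG = -14.1479 kJ/mol

-14.1479 kJ/mol


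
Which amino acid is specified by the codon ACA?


Standard genetic code lookup.
Codon ACA -> Thr

Thr


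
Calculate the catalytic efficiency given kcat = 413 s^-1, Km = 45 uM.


Catalytic efficiency = kcat / Km
= 413 / 45
= 9.1778 uM^-1*s^-1

9.1778 uM^-1*s^-1


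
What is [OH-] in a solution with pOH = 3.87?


[OH-] = 10^(-pOH)
[OH-] = 10^(-3.87)
[OH-] = 1.349e-04 M

1.349e-04 M


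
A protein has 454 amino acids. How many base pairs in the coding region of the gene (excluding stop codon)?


Each amino acid = 1 codon = 3 bp
bp = 454 * 3 = 1362 bp

1362 bp


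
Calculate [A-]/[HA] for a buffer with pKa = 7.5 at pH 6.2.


[A-]/[HA] = 10^(pH - pKa)
= 10^(6.2 - 7.5)
= 0.0501

0.0501


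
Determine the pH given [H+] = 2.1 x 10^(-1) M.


pH = -log10([H+])
pH = -log10(2.1 x 10^(-1))
pH = 0.6778

0.6778


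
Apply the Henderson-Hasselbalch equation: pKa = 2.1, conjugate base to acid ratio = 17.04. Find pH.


pH = pKa + log10([A-]/[HA])
pH = 2.1 + log10(17.04)
pH = 3.3315

3.3315


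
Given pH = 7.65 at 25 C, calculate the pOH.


pOH = 14 - pH
pOH = 14 - 7.65
pOH = 6.35

6.35


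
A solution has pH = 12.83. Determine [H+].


[H+] = 10^(-pH)
[H+] = 10^(-12.83)
[H+] = 1.479e-13 M

1.479e-13 M


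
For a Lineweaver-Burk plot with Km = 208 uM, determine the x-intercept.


x-intercept = -1/Km
= -1/208
= -0.0048 1/uM

-0.0048 1/uM


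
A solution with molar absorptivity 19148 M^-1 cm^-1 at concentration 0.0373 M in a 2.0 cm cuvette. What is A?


A = epsilon * c * l
A = 19148 * 0.0373 * 2.0
A = 1428.4408

1428.4408


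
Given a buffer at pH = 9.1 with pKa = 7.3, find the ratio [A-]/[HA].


[A-]/[HA] = 10^(pH - pKa)
= 10^(9.1 - 7.3)
= 63.0957

63.0957


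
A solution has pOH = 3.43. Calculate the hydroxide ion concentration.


[OH-] = 10^(-pOH)
[OH-] = 10^(-3.43)
[OH-] = 3.715e-04 M

3.715e-04 M


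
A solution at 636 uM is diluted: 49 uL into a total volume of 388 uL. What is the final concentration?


C2 = C1 * V1 / V2
C2 = 636 * 49 / 388
C2 = 80.3196 uM

80.3196 uM


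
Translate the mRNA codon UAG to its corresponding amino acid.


Standard genetic code lookup.
Codon UAG -> Stop

Stop


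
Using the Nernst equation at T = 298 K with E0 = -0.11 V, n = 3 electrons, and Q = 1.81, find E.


E = E0 - (RT/nF) * ln(Q)
E = -0.11 - (8.314 * 298 / (3 * 96485)) * ln(1.81)
E = -0.1151 V

-0.1151 V


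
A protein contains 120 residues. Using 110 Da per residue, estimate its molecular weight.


MW = n_residues * 110 Da
MW = 120 * 110
MW = 13200 Da

13200 Da


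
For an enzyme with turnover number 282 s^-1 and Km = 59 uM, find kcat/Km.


Catalytic efficiency = kcat / Km
= 282 / 59
= 4.7797 uM^-1*s^-1

4.7797 uM^-1*s^-1


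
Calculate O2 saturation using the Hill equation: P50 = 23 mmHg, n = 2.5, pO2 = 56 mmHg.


Y = pO2^n / (P50^n + pO2^n)
Y = 56^2.5 / (23^2.5 + 56^2.5)
Y = 90.24%

90.24%


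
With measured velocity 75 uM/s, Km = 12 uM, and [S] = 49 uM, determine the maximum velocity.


Vmax = v * (Km + [S]) / [S]
Vmax = 75 * (12 + 49) / 49
Vmax = 93.3673 uM/s

93.3673 uM/s


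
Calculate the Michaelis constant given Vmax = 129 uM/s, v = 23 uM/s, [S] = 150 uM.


Km = [S] * (Vmax - v) / v
Km = 150 * (129 - 23) / 23
Km = 691.3043 uM

691.3043 uM


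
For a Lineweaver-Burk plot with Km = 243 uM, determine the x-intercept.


x-intercept = -1/Km
= -1/243
= -0.0041 1/uM

-0.0041 1/uM


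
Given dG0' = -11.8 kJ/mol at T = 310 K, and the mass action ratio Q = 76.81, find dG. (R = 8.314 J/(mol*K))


dG = dG0' + RT * ln(Q) / 1000
dG = -11.8 + 8.314 * 310 * ln(76.81) / 1000
dG = -0.6109 kJ/mol

-0.6109 kJ/mol


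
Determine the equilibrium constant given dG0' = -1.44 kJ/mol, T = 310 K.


Keq = exp(-dG0 * 1000 / (R * T))
Keq = exp(-(-1.44) * 1000 / (8.314 * 310))
Keq = 1.7484

1.7484


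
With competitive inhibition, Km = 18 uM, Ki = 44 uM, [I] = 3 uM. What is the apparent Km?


Km_app = Km * (1 + [I]/Ki)
Km_app = 18 * (1 + 3/44)
Km_app = 19.2273 uM

19.2273 uM


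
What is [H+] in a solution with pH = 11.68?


[H+] = 10^(-pH)
[H+] = 10^(-11.68)
[H+] = 2.089e-12 M

2.089e-12 M


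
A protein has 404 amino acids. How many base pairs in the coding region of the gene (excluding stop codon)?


Each amino acid = 1 codon = 3 bp
bp = 404 * 3 = 1212 bp

1212 bp


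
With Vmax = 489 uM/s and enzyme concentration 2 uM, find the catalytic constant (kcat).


kcat = Vmax / [E]t
kcat = 489 / 2
kcat = 244.5 s^-1

244.5 s^-1


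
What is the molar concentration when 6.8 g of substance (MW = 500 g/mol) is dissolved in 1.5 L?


C = (mass / MW) / volume
C = (6.8 / 500) / 1.5
C = 0.0091 M

0.0091 M


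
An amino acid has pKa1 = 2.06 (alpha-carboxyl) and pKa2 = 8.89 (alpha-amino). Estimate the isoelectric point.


pI = (pKa1 + pKa2) / 2
pI = (2.06 + 8.89) / 2
pI = 5.475

5.475


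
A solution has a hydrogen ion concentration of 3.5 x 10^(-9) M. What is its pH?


pH = -log10([H+])
pH = -log10(3.5 x 10^(-9))
pH = 8.4559

8.4559


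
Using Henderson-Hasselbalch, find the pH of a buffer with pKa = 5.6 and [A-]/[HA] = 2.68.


pH = pKa + log10([A-]/[HA])
pH = 5.6 + log10(2.68)
pH = 6.0281

6.0281


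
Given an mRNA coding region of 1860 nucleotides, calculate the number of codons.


codons = nucleotides / 3
codons = 1860 / 3 = 620

620


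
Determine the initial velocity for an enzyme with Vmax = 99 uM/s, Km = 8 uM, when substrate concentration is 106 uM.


v = Vmax * [S] / (Km + [S])
v = 99 * 106 / (8 + 106)
v = 92.0526 uM/s

92.0526 uM/s


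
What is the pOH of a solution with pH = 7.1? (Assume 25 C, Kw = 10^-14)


pOH = 14 - pH
pOH = 14 - 7.1
pOH = 6.9

6.9


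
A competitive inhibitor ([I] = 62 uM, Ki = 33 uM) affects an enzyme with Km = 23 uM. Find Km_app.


Km_app = Km * (1 + [I]/Ki)
Km_app = 23 * (1 + 62/33)
Km_app = 66.2121 uM

66.2121 uM


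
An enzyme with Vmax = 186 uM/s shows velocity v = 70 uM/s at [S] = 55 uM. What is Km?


Km = [S] * (Vmax - v) / v
Km = 55 * (186 - 70) / 70
Km = 91.1429 uM

91.1429 uM


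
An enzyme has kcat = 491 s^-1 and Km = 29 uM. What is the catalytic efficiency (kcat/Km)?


Catalytic efficiency = kcat / Km
= 491 / 29
= 16.931 uM^-1*s^-1

16.931 uM^-1*s^-1


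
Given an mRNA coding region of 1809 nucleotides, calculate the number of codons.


codons = nucleotides / 3
codons = 1809 / 3 = 603

603


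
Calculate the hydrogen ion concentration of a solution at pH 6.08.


[H+] = 10^(-pH)
[H+] = 10^(-6.08)
[H+] = 8.318e-07 M

8.318e-07 M


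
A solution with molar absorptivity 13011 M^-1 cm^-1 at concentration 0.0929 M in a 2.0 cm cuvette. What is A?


A = epsilon * c * l
A = 13011 * 0.0929 * 2.0
A = 2417.4438

2417.4438


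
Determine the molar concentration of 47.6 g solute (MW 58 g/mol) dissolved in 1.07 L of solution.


C = (mass / MW) / volume
C = (47.6 / 58) / 1.07
C = 0.767 M

0.767 M


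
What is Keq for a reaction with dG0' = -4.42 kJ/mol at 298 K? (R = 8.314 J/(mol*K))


Keq = exp(-dG0 * 1000 / (R * T))
Keq = exp(-(-4.42) * 1000 / (8.314 * 298))
Keq = 5.9537

5.9537


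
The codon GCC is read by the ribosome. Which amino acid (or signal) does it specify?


Standard genetic code lookup.
Codon GCC -> Ala

Ala


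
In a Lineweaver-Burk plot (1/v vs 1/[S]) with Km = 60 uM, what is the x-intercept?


x-intercept = -1/Km
= -1/60
= -0.0167 1/uM

-0.0167 1/uM


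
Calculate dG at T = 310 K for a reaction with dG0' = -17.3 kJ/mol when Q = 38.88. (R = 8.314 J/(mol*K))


dG = dG0' + RT * ln(Q) / 1000
dG = -17.3 + 8.314 * 310 * ln(38.88) / 1000
dG = -7.8657 kJ/mol

-7.8657 kJ/mol


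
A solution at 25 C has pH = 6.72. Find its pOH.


pOH = 14 - pH
pOH = 14 - 6.72
pOH = 7.28

7.28


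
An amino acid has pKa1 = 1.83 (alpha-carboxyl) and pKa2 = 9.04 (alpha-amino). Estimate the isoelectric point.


pI = (pKa1 + pKa2) / 2
pI = (1.83 + 9.04) / 2
pI = 5.435

5.435


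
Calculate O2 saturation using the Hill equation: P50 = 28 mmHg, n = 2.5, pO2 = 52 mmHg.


Y = pO2^n / (P50^n + pO2^n)
Y = 52^2.5 / (28^2.5 + 52^2.5)
Y = 82.46%

82.46%


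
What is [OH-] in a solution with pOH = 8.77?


[OH-] = 10^(-pOH)
[OH-] = 10^(-8.77)
[OH-] = 1.698e-09 M

1.698e-09 M


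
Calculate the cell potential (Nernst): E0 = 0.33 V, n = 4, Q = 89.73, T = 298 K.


E = E0 - (RT/nF) * ln(Q)
E = 0.33 - (8.314 * 298 / (4 * 96485)) * ln(89.73)
E = 0.3011 V

0.3011 V


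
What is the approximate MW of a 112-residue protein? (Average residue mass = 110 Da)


MW = n_residues * 110 Da
MW = 112 * 110
MW = 12320 Da

12320 Da


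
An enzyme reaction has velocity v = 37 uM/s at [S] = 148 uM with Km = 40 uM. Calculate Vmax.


Vmax = v * (Km + [S]) / [S]
Vmax = 37 * (40 + 148) / 148
Vmax = 47.0 uM/s

47.0 uM/s


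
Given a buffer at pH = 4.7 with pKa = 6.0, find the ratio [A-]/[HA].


[A-]/[HA] = 10^(pH - pKa)
= 10^(4.7 - 6.0)
= 0.0501

0.0501


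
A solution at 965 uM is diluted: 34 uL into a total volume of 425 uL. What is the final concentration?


C2 = C1 * V1 / V2
C2 = 965 * 34 / 425
C2 = 77.2 uM

77.2 uM


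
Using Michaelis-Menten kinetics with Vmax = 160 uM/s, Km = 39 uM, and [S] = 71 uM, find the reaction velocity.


v = Vmax * [S] / (Km + [S])
v = 160 * 71 / (39 + 71)
v = 103.2727 uM/s

103.2727 uM/s


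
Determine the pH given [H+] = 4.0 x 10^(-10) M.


pH = -log10([H+])
pH = -log10(4.0 x 10^(-10))
pH = 9.3979

9.3979


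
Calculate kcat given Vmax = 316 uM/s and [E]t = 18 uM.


kcat = Vmax / [E]t
kcat = 316 / 18
kcat = 17.5556 s^-1

17.5556 s^-1


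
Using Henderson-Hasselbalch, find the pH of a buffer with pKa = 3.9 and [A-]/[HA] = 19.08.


pH = pKa + log10([A-]/[HA])
pH = 3.9 + log10(19.08)
pH = 5.1806

5.1806


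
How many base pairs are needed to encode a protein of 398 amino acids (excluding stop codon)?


Each amino acid = 1 codon = 3 bp
bp = 398 * 3 = 1194 bp

1194 bp


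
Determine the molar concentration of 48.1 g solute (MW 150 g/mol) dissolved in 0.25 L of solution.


C = (mass / MW) / volume
C = (48.1 / 150) / 0.25
C = 1.2827 M

1.2827 M


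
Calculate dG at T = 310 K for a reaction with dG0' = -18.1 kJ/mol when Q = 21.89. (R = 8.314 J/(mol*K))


dG = dG0' + RT * ln(Q) / 1000
dG = -18.1 + 8.314 * 310 * ln(21.89) / 1000
dG = -10.1463 kJ/mol

-10.1463 kJ/mol


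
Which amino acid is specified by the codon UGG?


Standard genetic code lookup.
Codon UGG -> Trp

Trp


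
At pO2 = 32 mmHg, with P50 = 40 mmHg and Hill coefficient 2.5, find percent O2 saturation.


Y = pO2^n / (P50^n + pO2^n)
Y = 32^2.5 / (40^2.5 + 32^2.5)
Y = 36.4%

36.4%


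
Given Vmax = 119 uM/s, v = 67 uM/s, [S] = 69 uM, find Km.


Km = [S] * (Vmax - v) / v
Km = 69 * (119 - 67) / 67
Km = 53.5522 uM

53.5522 uM


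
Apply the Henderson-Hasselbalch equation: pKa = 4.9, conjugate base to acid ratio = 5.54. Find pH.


pH = pKa + log10([A-]/[HA])
pH = 4.9 + log10(5.54)
pH = 5.6435

5.6435


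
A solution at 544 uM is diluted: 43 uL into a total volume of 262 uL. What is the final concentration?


C2 = C1 * V1 / V2
C2 = 544 * 43 / 262
C2 = 89.2824 uM

89.2824 uM


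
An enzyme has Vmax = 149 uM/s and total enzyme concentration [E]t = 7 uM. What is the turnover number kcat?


kcat = Vmax / [E]t
kcat = 149 / 7
kcat = 21.2857 s^-1

21.2857 s^-1


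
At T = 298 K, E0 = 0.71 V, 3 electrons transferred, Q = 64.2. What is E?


E = E0 - (RT/nF) * ln(Q)
E = 0.71 - (8.314 * 298 / (3 * 96485)) * ln(64.2)
E = 0.6744 V

0.6744 V


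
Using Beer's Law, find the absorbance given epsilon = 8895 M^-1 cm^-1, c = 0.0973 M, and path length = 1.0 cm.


A = epsilon * c * l
A = 8895 * 0.0973 * 1.0
A = 865.4835

865.4835


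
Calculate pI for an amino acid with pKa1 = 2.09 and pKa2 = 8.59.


pI = (pKa1 + pKa2) / 2
pI = (2.09 + 8.59) / 2
pI = 5.34

5.34


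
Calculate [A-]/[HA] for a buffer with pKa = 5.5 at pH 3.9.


[A-]/[HA] = 10^(pH - pKa)
= 10^(3.9 - 5.5)
= 0.0251

0.0251


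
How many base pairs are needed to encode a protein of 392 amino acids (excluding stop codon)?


Each amino acid = 1 codon = 3 bp
bp = 392 * 3 = 1176 bp

1176 bp


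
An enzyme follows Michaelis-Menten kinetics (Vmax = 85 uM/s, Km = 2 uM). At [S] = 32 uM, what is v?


v = Vmax * [S] / (Km + [S])
v = 85 * 32 / (2 + 32)
v = 80.0 uM/s

80.0 uM/s


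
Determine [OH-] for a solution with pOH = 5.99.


[OH-] = 10^(-pOH)
[OH-] = 10^(-5.99)
[OH-] = 1.023e-06 M

1.023e-06 M


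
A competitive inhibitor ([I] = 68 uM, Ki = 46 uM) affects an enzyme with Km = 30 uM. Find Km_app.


Km_app = Km * (1 + [I]/Ki)
Km_app = 30 * (1 + 68/46)
Km_app = 74.3478 uM

74.3478 uM


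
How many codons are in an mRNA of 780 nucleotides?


codons = nucleotides / 3
codons = 780 / 3 = 260

260


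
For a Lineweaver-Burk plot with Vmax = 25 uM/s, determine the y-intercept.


y-intercept = 1/Vmax
= 1/25
= 0.04 s/uM

0.04 s/uM


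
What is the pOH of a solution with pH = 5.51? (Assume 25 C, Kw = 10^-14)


pOH = 14 - pH
pOH = 14 - 5.51
pOH = 8.49

8.49


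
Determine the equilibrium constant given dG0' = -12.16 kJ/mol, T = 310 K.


Keq = exp(-dG0 * 1000 / (R * T))
Keq = exp(-(-12.16) * 1000 / (8.314 * 310))
Keq = 111.9489

111.9489


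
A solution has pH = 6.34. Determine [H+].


[H+] = 10^(-pH)
[H+] = 10^(-6.34)
[H+] = 4.571e-07 M

4.571e-07 M


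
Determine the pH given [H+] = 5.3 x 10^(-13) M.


pH = -log10([H+])
pH = -log10(5.3 x 10^(-13))
pH = 12.2757

12.2757


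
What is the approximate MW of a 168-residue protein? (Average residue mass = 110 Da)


MW = n_residues * 110 Da
MW = 168 * 110
MW = 18480 Da

18480 Da


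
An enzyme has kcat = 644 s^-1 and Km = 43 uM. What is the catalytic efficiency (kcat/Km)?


Catalytic efficiency = kcat / Km
= 644 / 43
= 14.9767 uM^-1*s^-1

14.9767 uM^-1*s^-1


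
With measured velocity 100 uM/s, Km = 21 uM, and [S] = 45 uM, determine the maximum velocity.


Vmax = v * (Km + [S]) / [S]
Vmax = 100 * (21 + 45) / 45
Vmax = 146.6667 uM/s

146.6667 uM/s


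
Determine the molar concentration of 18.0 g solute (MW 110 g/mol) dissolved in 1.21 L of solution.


C = (mass / MW) / volume
C = (18.0 / 110) / 1.21
C = 0.1352 M

0.1352 M


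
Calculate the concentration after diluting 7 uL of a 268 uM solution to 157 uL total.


C2 = C1 * V1 / V2
C2 = 268 * 7 / 157
C2 = 11.949 uM

11.949 uM


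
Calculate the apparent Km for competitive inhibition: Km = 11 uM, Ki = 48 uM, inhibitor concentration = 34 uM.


Km_app = Km * (1 + [I]/Ki)
Km_app = 11 * (1 + 34/48)
Km_app = 18.7917 uM

18.7917 uM


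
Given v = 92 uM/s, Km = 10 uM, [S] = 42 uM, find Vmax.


Vmax = v * (Km + [S]) / [S]
Vmax = 92 * (10 + 42) / 42
Vmax = 113.9048 uM/s

113.9048 uM/s


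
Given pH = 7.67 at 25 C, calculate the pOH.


pOH = 14 - pH
pOH = 14 - 7.67
pOH = 6.33

6.33


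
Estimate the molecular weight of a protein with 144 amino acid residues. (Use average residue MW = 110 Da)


MW = n_residues * 110 Da
MW = 144 * 110
MW = 15840 Da

15840 Da


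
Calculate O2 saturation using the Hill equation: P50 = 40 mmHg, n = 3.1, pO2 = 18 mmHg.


Y = pO2^n / (P50^n + pO2^n)
Y = 18^3.1 / (40^3.1 + 18^3.1)
Y = 7.76%

7.76%


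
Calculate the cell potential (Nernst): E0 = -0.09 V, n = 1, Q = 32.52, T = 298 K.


E = E0 - (RT/nF) * ln(Q)
E = -0.09 - (8.314 * 298 / (1 * 96485)) * ln(32.52)
E = -0.1794 V

-0.1794 V


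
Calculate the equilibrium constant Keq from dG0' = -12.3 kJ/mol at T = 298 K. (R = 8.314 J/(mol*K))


Keq = exp(-dG0 * 1000 / (R * T))
Keq = exp(-(-12.3) * 1000 / (8.314 * 298))
Keq = 143.2423

143.2423


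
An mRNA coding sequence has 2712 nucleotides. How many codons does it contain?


codons = nucleotides / 3
codons = 2712 / 3 = 904

904


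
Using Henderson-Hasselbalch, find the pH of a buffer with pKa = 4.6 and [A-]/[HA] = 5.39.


pH = pKa + log10([A-]/[HA])
pH = 4.6 + log10(5.39)
pH = 5.3316

5.3316


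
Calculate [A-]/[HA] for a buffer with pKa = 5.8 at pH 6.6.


[A-]/[HA] = 10^(pH - pKa)
= 10^(6.6 - 5.8)
= 6.3096

6.3096


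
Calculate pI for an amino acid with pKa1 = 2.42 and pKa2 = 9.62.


pI = (pKa1 + pKa2) / 2
pI = (2.42 + 9.62) / 2
pI = 6.02

6.02


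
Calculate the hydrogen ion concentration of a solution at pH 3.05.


[H+] = 10^(-pH)
[H+] = 10^(-3.05)
[H+] = 8.913e-04 M

8.913e-04 M


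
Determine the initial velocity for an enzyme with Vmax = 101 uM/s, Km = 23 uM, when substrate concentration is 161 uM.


v = Vmax * [S] / (Km + [S])
v = 101 * 161 / (23 + 161)
v = 88.375 uM/s

88.375 uM/s


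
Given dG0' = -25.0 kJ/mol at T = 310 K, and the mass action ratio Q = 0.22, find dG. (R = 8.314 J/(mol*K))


dG = dG0' + RT * ln(Q) / 1000
dG = -25.0 + 8.314 * 310 * ln(0.22) / 1000
dG = -28.9024 kJ/mol

-28.9024 kJ/mol


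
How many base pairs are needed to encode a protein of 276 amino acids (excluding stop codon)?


Each amino acid = 1 codon = 3 bp
bp = 276 * 3 = 828 bp

828 bp


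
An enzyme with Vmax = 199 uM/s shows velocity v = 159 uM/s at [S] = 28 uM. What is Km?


Km = [S] * (Vmax - v) / v
Km = 28 * (199 - 159) / 159
Km = 7.044 uM

7.044 uM


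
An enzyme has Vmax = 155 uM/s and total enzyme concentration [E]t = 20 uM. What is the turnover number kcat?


kcat = Vmax / [E]t
kcat = 155 / 20
kcat = 7.75 s^-1

7.75 s^-1


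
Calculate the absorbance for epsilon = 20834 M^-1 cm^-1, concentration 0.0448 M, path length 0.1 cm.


A = epsilon * c * l
A = 20834 * 0.0448 * 0.1
A = 93.3363

93.3363


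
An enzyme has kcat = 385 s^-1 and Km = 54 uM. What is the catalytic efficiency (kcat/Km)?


Catalytic efficiency = kcat / Km
= 385 / 54
= 7.1296 uM^-1*s^-1

7.1296 uM^-1*s^-1


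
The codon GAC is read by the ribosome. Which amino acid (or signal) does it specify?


Standard genetic code lookup.
Codon GAC -> Asp

Asp


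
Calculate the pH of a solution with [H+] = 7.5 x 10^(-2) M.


pH = -log10([H+])
pH = -log10(7.5 x 10^(-2))
pH = 1.1249

1.1249


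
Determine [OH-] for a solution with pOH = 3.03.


[OH-] = 10^(-pOH)
[OH-] = 10^(-3.03)
[OH-] = 9.333e-04 M

9.333e-04 M


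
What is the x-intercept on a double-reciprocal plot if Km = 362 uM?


x-intercept = -1/Km
= -1/362
= -0.0028 1/uM

-0.0028 1/uM


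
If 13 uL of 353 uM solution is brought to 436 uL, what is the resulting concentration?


C2 = C1 * V1 / V2
C2 = 353 * 13 / 436
C2 = 10.5252 uM

10.5252 uM


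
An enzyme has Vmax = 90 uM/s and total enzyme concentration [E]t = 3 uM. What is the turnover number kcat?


kcat = Vmax / [E]t
kcat = 90 / 3
kcat = 30.0 s^-1

30.0 s^-1


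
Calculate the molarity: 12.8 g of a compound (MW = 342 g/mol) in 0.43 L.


C = (mass / MW) / volume
C = (12.8 / 342) / 0.43
C = 0.087 M

0.087 M


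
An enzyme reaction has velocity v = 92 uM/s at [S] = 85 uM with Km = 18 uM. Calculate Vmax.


Vmax = v * (Km + [S]) / [S]
Vmax = 92 * (18 + 85) / 85
Vmax = 111.4824 uM/s

111.4824 uM/s


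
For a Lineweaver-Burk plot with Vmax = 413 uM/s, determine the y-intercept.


y-intercept = 1/Vmax
= 1/413
= 0.0024 s/uM

0.0024 s/uM


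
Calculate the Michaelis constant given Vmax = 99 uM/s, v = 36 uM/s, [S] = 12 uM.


Km = [S] * (Vmax - v) / v
Km = 12 * (99 - 36) / 36
Km = 21.0 uM

21.0 uM
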